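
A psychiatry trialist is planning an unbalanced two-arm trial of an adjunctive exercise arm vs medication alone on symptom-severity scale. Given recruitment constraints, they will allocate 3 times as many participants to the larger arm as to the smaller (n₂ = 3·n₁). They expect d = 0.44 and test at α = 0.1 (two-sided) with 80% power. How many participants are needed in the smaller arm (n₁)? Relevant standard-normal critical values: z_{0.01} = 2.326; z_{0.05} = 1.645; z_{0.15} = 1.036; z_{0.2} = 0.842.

n₁ = 43

With allocation ratio k = n₂/n₁ = 3, Var(x̄₁−x̄₂) = σ²(1/n₁ + 1/(k·n₁)) = σ²·(k+1)/(k·n₁).
So n₁ = (1 + 1/k)·((z_{α/2} + z_β)/d)² = 1.333 × (2.487/0.44)².
n₁ = 1.333 × 31.95 = 42.6.
Round up: n₁ = 43, giving n₂ = 3 × 43 = 129.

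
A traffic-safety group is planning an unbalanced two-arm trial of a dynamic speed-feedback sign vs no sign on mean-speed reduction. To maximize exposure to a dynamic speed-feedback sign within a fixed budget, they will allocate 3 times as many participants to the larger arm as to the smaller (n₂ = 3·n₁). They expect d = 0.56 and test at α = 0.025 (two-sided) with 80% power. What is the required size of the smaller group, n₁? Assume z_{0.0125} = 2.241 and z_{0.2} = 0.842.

With allocation ratio k = n₂/n₁ = 3, Var(x̄₁−x̄₂) = σ²(1/n₁ + 1/(k·n₁)) = σ²·(k+1)/(k·n₁).
So n₁ = (1 + 1/k)·((z_{α/2} + z_β)/d)² = 1.333 × (3.083/0.56)².
n₁ = 1.333 × 30.31 = 40.4.
Round up: n₁ = 41, giving n₂ = 3 × 41 = 123.

n₁ = 41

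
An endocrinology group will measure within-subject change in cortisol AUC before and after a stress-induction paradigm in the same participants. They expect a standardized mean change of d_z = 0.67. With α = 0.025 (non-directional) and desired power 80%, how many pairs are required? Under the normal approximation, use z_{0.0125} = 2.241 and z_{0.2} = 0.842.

For a paired (one-sample on differences) test: n = ((z_{α/2} + z_β) / d)².
z_{α/2} + z_β = 2.241 + 0.842 = 3.083.
n = (3.083 / 0.67)² = 4.601² = 21.17.
Round up.

n = 22 pairs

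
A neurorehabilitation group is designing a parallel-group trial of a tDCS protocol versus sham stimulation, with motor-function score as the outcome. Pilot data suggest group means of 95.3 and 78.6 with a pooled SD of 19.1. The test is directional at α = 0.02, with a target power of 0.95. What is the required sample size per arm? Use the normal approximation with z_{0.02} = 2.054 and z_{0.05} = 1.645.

Cohen's d = |M₁ − M₂| / SD_pooled = |95.3 − 78.6| / 19.1 = 16.7 / 19.1 = 0.874.
For two independent groups with equal n: n = 2·((z_{α} + z_β) / d)².
z_{α} + z_β = 2.054 + 1.645 = 3.699.
n = 2 × (3.699 / 0.874)² = 2 × 4.232² = 2 × 17.91 = 35.8.
Round up to the next whole participant.

n = 36 per group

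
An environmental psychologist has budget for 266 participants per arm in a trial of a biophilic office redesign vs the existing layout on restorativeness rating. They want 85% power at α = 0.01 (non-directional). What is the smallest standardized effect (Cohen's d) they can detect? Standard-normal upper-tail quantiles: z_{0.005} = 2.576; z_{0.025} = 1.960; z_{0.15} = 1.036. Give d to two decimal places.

For two independent groups of n = 266 each: d_min = (z_{α/2} + z_β)·√(2/n).
z-sum = 2.576 + 1.036 = 3.612.
d_min = 3.612 × √(2/266) = 3.612 × 0.0867 = 0.313.

d_min ≈ 0.31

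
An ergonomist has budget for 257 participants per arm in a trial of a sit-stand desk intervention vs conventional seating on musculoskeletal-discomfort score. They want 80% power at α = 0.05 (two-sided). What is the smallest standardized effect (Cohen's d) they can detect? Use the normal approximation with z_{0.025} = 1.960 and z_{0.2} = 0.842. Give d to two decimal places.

d_min ≈ 0.25

For two independent groups of n = 257 each: d_min = (z_{α/2} + z_β)·√(2/n).
z-sum = 1.960 + 0.842 = 2.802.
d_min = 2.802 × √(2/257) = 2.802 × 0.0882 = 0.247.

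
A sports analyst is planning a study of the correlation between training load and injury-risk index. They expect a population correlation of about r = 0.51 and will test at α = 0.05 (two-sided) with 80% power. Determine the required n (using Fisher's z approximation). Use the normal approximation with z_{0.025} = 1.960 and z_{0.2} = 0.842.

Fisher's z: C = ½·ln((1+r)/(1−r)) = ½·ln(3.0816) = 0.5627.
n = ((z_{α/2} + z_β)/C)² + 3.
(1.960 + 0.842) / 0.5627 = 2.802 / 0.5627 = 4.980.
n = 4.980² + 3 = 24.80 + 3 = 27.8.
Round up.

n = 28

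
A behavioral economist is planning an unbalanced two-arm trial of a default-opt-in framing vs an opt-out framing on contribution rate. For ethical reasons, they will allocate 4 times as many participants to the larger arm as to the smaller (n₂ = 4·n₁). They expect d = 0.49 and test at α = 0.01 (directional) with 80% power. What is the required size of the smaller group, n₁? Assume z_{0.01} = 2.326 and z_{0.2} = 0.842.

n₁ = 53

With allocation ratio k = n₂/n₁ = 4, Var(x̄₁−x̄₂) = σ²(1/n₁ + 1/(k·n₁)) = σ²·(k+1)/(k·n₁).
So n₁ = (1 + 1/k)·((z_{α} + z_β)/d)² = 1.250 × (3.168/0.49)².
n₁ = 1.250 × 41.80 = 52.3.
Round up: n₁ = 53, giving n₂ = 4 × 53 = 212.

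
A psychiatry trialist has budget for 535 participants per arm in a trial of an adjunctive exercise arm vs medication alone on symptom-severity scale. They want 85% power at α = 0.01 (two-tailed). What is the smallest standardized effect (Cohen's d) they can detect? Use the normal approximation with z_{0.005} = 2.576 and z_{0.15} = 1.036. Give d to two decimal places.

d_min ≈ 0.22

For two independent groups of n = 535 each: d_min = (z_{α/2} + z_β)·√(2/n).
z-sum = 2.576 + 1.036 = 3.612.
d_min = 3.612 × √(2/535) = 3.612 × 0.0611 = 0.221.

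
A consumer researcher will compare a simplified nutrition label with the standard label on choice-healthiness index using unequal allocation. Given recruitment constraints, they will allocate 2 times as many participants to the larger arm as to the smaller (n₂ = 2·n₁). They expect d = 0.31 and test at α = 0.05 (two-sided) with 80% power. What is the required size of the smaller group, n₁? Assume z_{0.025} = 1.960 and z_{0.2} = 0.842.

With allocation ratio k = n₂/n₁ = 2, Var(x̄₁−x̄₂) = σ²(1/n₁ + 1/(k·n₁)) = σ²·(k+1)/(k·n₁).
So n₁ = (1 + 1/k)·((z_{α/2} + z_β)/d)² = 1.500 × (2.802/0.31)².
n₁ = 1.500 × 81.70 = 122.5.
Round up: n₁ = 123, giving n₂ = 2 × 123 = 246.

n₁ = 123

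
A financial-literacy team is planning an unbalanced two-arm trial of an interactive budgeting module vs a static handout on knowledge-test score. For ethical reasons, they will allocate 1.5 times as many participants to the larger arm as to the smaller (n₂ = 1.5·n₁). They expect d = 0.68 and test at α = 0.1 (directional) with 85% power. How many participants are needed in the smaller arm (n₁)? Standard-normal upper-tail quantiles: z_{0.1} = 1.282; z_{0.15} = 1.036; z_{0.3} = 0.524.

With allocation ratio k = n₂/n₁ = 1.5, Var(x̄₁−x̄₂) = σ²(1/n₁ + 1/(k·n₁)) = σ²·(k+1)/(k·n₁).
So n₁ = (1 + 1/k)·((z_{α} + z_β)/d)² = 1.667 × (2.318/0.68)².
n₁ = 1.667 × 11.62 = 19.4.
Round up: n₁ = 20, giving n₂ = 1.5 × 20 = 30.

n₁ = 20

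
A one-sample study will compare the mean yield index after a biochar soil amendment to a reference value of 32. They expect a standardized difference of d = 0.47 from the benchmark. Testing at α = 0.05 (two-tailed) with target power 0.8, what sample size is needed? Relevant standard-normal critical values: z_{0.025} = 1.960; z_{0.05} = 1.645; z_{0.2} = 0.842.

For a one-sample test: n = ((z_{α/2} + z_β) / d)².
z_{α/2} + z_β = 1.960 + 0.842 = 2.802.
n = (2.802 / 0.47)² = 5.962² = 35.54.
Round up.

n = 36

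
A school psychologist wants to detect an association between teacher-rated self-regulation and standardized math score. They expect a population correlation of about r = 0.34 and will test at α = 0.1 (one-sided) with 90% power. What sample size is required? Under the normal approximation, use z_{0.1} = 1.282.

n = 56

Fisher's z: C = ½·ln((1+r)/(1−r)) = ½·ln(2.0303) = 0.3541.
n = ((z_{α} + z_β)/C)² + 3.
(1.282 + 1.282) / 0.3541 = 2.564 / 0.3541 = 7.241.
n = 7.241² + 3 = 52.43 + 3 = 55.4.
Round up.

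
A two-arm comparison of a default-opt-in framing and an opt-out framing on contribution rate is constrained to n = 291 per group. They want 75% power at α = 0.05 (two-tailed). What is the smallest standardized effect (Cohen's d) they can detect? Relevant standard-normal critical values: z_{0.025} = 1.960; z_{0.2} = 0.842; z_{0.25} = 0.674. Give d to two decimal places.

For two independent groups of n = 291 each: d_min = (z_{α/2} + z_β)·√(2/n).
z-sum = 1.960 + 0.674 = 2.634.
d_min = 2.634 × √(2/291) = 2.634 × 0.0829 = 0.218.

d_min ≈ 0.22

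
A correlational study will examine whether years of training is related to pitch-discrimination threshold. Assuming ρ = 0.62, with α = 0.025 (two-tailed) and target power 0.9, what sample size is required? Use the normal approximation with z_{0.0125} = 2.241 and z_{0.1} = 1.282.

n = 27

Fisher's z: C = ½·ln((1+r)/(1−r)) = ½·ln(4.2632) = 0.7250.
n = ((z_{α/2} + z_β)/C)² + 3.
(2.241 + 1.282) / 0.7250 = 3.523 / 0.7250 = 4.859.
n = 4.859² + 3 = 23.61 + 3 = 26.6.
Round up.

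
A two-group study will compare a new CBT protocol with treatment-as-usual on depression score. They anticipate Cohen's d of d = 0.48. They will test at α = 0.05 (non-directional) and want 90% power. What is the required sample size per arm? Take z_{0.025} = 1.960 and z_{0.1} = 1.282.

n = 92 per group

For two independent groups with equal n: n = 2·((z_{α/2} + z_β) / d)².
z_{α/2} + z_β = 1.960 + 1.282 = 3.242.
n = 2 × (3.242 / 0.48)² = 2 × 6.754² = 2 × 45.62 = 91.2.
Round up to the next whole participant.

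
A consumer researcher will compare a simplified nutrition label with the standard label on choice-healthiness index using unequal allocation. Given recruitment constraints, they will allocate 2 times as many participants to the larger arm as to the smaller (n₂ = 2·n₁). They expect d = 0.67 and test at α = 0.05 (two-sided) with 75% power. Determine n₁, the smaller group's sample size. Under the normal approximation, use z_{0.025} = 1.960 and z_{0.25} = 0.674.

n₁ = 24

With allocation ratio k = n₂/n₁ = 2, Var(x̄₁−x̄₂) = σ²(1/n₁ + 1/(k·n₁)) = σ²·(k+1)/(k·n₁).
So n₁ = (1 + 1/k)·((z_{α/2} + z_β)/d)² = 1.500 × (2.634/0.67)².
n₁ = 1.500 × 15.46 = 23.2.
Round up: n₁ = 24, giving n₂ = 2 × 24 = 48.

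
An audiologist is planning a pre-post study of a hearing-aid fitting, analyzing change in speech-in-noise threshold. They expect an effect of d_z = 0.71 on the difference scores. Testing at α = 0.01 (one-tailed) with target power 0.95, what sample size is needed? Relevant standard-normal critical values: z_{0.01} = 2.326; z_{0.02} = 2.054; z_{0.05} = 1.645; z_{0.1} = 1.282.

n = 32 pairs

For a paired (one-sample on differences) test: n = ((z_{α} + z_β) / d)².
z_{α} + z_β = 2.326 + 1.645 = 3.971.
n = (3.971 / 0.71)² = 5.593² = 31.28.
Round up.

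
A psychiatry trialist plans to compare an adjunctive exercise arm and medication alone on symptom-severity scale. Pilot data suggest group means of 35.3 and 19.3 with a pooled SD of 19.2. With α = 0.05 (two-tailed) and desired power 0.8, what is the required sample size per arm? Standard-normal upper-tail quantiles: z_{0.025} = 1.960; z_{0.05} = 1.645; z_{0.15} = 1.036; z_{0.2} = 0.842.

n = 23 per group

Cohen's d = |M₁ − M₂| / SD_pooled = |35.3 − 19.3| / 19.2 = 16.0 / 19.2 = 0.833.
For two independent groups with equal n: n = 2·((z_{α/2} + z_β) / d)².
z_{α/2} + z_β = 1.960 + 0.842 = 2.802.
n = 2 × (2.802 / 0.833)² = 2 × 3.364² = 2 × 11.31 = 22.6.
Round up to the next whole participant.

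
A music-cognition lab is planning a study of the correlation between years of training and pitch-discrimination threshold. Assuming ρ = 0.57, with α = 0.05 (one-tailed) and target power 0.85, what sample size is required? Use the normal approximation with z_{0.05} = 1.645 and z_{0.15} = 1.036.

n = 21

Fisher's z: C = ½·ln((1+r)/(1−r)) = ½·ln(3.6512) = 0.6475.
n = ((z_{α} + z_β)/C)² + 3.
(1.645 + 1.036) / 0.6475 = 2.681 / 0.6475 = 4.141.
n = 4.141² + 3 = 17.14 + 3 = 20.1.
Round up.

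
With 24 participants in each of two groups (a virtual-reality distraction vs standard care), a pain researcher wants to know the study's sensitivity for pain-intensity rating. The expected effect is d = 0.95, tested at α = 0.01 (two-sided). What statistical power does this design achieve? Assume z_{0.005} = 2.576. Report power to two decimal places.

power ≈ 0.76

For two equal groups, power = Φ(d·√(n/2) − z_{α/2}).
d·√(n/2) = 0.95 × √(24/2) = 0.95 × 3.464 = 3.291.
z_β = 3.291 − 2.576 = 0.715.
Power = Φ(0.715) = 0.763.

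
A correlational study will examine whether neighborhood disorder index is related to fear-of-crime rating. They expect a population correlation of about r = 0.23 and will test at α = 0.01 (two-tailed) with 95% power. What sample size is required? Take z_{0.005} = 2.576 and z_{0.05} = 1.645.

Fisher's z: C = ½·ln((1+r)/(1−r)) = ½·ln(1.5974) = 0.2342.
n = ((z_{α/2} + z_β)/C)² + 3.
(2.576 + 1.645) / 0.2342 = 4.221 / 0.2342 = 18.023.
n = 18.023² + 3 = 324.83 + 3 = 327.8.
Round up.

n = 328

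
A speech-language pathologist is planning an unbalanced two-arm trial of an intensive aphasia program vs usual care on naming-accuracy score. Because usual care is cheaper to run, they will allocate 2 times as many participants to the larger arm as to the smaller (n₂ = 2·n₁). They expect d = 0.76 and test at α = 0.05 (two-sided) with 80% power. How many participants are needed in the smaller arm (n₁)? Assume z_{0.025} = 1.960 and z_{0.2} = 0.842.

n₁ = 21

With allocation ratio k = n₂/n₁ = 2, Var(x̄₁−x̄₂) = σ²(1/n₁ + 1/(k·n₁)) = σ²·(k+1)/(k·n₁).
So n₁ = (1 + 1/k)·((z_{α/2} + z_β)/d)² = 1.500 × (2.802/0.76)².
n₁ = 1.500 × 13.59 = 20.4.
Round up: n₁ = 21, giving n₂ = 2 × 21 = 42.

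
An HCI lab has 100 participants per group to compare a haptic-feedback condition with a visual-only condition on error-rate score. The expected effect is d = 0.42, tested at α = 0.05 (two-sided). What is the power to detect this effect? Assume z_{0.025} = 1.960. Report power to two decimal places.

For two equal groups, power = Φ(d·√(n/2) − z_{α/2}).
d·√(n/2) = 0.42 × √(100/2) = 0.42 × 7.071 = 2.970.
z_β = 2.970 − 1.960 = 1.010.
Power = Φ(1.010) = 0.844.

power ≈ 0.84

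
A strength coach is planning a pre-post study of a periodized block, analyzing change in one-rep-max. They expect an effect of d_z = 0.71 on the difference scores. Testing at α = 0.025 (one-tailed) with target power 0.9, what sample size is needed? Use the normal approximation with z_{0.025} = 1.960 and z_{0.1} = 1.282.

n = 21 pairs

For a paired (one-sample on differences) test: n = ((z_{α} + z_β) / d)².
z_{α} + z_β = 1.960 + 1.282 = 3.242.
n = (3.242 / 0.71)² = 4.566² = 20.85.
Round up.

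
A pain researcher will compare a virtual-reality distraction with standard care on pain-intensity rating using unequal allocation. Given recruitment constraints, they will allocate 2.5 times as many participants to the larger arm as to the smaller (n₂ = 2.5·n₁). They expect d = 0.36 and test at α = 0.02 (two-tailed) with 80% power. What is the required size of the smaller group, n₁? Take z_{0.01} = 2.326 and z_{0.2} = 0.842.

n₁ = 109

With allocation ratio k = n₂/n₁ = 2.5, Var(x̄₁−x̄₂) = σ²(1/n₁ + 1/(k·n₁)) = σ²·(k+1)/(k·n₁).
So n₁ = (1 + 1/k)·((z_{α/2} + z_β)/d)² = 1.400 × (3.168/0.36)².
n₁ = 1.400 × 77.44 = 108.4.
Round up: n₁ = 109, giving n₂ = ⌈2.5 × 109⌉ = ⌈272.5⌉ = 273.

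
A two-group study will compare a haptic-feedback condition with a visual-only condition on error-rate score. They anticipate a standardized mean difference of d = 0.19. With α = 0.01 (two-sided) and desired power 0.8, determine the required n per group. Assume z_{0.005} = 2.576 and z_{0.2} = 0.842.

n = 648 per group

For two independent groups with equal n: n = 2·((z_{α/2} + z_β) / d)².
z_{α/2} + z_β = 2.576 + 0.842 = 3.418.
n = 2 × (3.418 / 0.19)² = 2 × 17.989² = 2 × 323.62 = 647.2.
Round up to the next whole participant.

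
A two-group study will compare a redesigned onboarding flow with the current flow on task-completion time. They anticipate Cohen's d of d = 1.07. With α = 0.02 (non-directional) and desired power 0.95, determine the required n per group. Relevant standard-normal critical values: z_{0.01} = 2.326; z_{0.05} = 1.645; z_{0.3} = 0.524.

n = 28 per group

For two independent groups with equal n: n = 2·((z_{α/2} + z_β) / d)².
z_{α/2} + z_β = 2.326 + 1.645 = 3.971.
n = 2 × (3.971 / 1.07)² = 2 × 3.711² = 2 × 13.77 = 27.5.
Round up to the next whole participant.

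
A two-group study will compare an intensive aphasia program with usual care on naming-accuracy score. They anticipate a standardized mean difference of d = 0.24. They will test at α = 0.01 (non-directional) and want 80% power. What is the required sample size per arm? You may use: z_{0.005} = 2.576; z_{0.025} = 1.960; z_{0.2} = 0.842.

n = 406 per group

For two independent groups with equal n: n = 2·((z_{α/2} + z_β) / d)².
z_{α/2} + z_β = 2.576 + 0.842 = 3.418.
n = 2 × (3.418 / 0.24)² = 2 × 14.242² = 2 × 202.83 = 405.7.
Round up to the next whole participant.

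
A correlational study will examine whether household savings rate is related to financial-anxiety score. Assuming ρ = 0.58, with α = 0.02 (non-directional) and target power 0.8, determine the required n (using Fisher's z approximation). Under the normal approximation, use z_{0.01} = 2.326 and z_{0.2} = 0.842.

Fisher's z: C = ½·ln((1+r)/(1−r)) = ½·ln(3.7619) = 0.6625.
n = ((z_{α/2} + z_β)/C)² + 3.
(2.326 + 0.842) / 0.6625 = 3.168 / 0.6625 = 4.782.
n = 4.782² + 3 = 22.87 + 3 = 25.9.
Round up.

n = 26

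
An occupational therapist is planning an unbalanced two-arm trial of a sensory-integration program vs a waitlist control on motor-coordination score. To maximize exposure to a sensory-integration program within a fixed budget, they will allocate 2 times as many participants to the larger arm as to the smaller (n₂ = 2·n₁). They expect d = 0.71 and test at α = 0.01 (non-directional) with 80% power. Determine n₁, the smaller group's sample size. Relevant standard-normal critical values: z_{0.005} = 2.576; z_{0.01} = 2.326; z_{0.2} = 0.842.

n₁ = 35

With allocation ratio k = n₂/n₁ = 2, Var(x̄₁−x̄₂) = σ²(1/n₁ + 1/(k·n₁)) = σ²·(k+1)/(k·n₁).
So n₁ = (1 + 1/k)·((z_{α/2} + z_β)/d)² = 1.500 × (3.418/0.71)².
n₁ = 1.500 × 23.18 = 34.8.
Round up: n₁ = 35, giving n₂ = 2 × 35 = 70.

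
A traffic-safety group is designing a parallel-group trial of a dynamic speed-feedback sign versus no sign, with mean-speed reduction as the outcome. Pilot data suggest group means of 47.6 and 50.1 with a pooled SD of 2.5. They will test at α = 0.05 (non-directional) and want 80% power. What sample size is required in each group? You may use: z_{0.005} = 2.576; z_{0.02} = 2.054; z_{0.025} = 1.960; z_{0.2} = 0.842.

Cohen's d = |M₁ − M₂| / SD_pooled = |47.6 − 50.1| / 2.5 = 2.5 / 2.5 = 1.000.
For two independent groups with equal n: n = 2·((z_{α/2} + z_β) / d)².
z_{α/2} + z_β = 1.960 + 0.842 = 2.802.
n = 2 × (2.802 / 1.000)² = 2 × 2.802² = 2 × 7.85 = 15.7.
Round up to the next whole participant.

n = 16 per group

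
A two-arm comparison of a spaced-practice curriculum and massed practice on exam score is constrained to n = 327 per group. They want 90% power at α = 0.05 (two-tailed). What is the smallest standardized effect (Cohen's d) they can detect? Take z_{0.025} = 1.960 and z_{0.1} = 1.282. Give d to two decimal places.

For two independent groups of n = 327 each: d_min = (z_{α/2} + z_β)·√(2/n).
z-sum = 1.960 + 1.282 = 3.242.
d_min = 3.242 × √(2/327) = 3.242 × 0.0782 = 0.254.

d_min ≈ 0.25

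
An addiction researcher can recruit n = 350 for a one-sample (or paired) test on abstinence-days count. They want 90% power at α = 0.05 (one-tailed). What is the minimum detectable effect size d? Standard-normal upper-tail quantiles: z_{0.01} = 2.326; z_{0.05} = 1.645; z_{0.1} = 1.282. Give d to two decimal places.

For a single sample (or paired design) of n = 350: d_min = (z_{α} + z_β)/√n.
z-sum = 1.645 + 1.282 = 2.927.
d_min = 2.927 / √350 = 2.927 / 18.708 = 0.156.

d_min ≈ 0.16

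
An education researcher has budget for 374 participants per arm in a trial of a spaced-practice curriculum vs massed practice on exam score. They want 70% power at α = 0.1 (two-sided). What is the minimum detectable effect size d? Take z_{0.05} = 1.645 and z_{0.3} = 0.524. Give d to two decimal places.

For two independent groups of n = 374 each: d_min = (z_{α/2} + z_β)·√(2/n).
z-sum = 1.645 + 0.524 = 2.169.
d_min = 2.169 × √(2/374) = 2.169 × 0.0731 = 0.159.

d_min ≈ 0.16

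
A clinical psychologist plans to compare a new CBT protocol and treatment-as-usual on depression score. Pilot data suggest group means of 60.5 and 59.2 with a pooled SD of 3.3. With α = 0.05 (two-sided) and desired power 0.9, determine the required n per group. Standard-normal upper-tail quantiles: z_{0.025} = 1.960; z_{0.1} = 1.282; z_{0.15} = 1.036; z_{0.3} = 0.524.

n = 136 per group

Cohen's d = |M₁ − M₂| / SD_pooled = |60.5 − 59.2| / 3.3 = 1.3 / 3.3 = 0.394.
For two independent groups with equal n: n = 2·((z_{α/2} + z_β) / d)².
z_{α/2} + z_β = 1.960 + 1.282 = 3.242.
n = 2 × (3.242 / 0.394)² = 2 × 8.228² = 2 × 67.71 = 135.4.
Round up to the next whole participant.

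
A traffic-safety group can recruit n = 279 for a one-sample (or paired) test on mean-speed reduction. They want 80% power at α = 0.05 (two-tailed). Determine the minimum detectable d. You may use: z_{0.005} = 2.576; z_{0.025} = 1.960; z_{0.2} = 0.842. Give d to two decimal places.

For a single sample (or paired design) of n = 279: d_min = (z_{α/2} + z_β)/√n.
z-sum = 1.960 + 0.842 = 2.802.
d_min = 2.802 / √279 = 2.802 / 16.703 = 0.168.

d_min ≈ 0.17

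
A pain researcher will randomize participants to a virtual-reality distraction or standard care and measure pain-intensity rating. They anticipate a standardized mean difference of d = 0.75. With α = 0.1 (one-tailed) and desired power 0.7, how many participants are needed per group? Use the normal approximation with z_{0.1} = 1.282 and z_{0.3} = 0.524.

For two independent groups with equal n: n = 2·((z_{α} + z_β) / d)².
z_{α} + z_β = 1.282 + 0.524 = 1.806.
n = 2 × (1.806 / 0.75)² = 2 × 2.408² = 2 × 5.80 = 11.6.
Round up to the next whole participant.

n = 12 per group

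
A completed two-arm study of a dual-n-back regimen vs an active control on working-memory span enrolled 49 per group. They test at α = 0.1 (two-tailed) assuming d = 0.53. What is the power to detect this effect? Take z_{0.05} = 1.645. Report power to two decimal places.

power ≈ 0.84

For two equal groups, power = Φ(d·√(n/2) − z_{α/2}).
d·√(n/2) = 0.53 × √(49/2) = 0.53 × 4.950 = 2.623.
z_β = 2.623 − 1.645 = 0.978.
Power = Φ(0.978) = 0.836.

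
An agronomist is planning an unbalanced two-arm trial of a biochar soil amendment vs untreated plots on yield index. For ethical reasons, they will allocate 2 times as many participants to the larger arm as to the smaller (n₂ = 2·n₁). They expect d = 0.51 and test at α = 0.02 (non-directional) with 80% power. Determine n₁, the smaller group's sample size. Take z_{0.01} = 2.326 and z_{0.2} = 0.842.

n₁ = 58

With allocation ratio k = n₂/n₁ = 2, Var(x̄₁−x̄₂) = σ²(1/n₁ + 1/(k·n₁)) = σ²·(k+1)/(k·n₁).
So n₁ = (1 + 1/k)·((z_{α/2} + z_β)/d)² = 1.500 × (3.168/0.51)².
n₁ = 1.500 × 38.59 = 57.9.
Round up: n₁ = 58, giving n₂ = 2 × 58 = 116.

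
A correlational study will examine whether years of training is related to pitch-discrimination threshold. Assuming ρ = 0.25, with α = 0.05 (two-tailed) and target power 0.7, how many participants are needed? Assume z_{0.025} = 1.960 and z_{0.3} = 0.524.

n = 98

Fisher's z: C = ½·ln((1+r)/(1−r)) = ½·ln(1.6667) = 0.2554.
n = ((z_{α/2} + z_β)/C)² + 3.
(1.960 + 0.524) / 0.2554 = 2.484 / 0.2554 = 9.726.
n = 9.726² + 3 = 94.59 + 3 = 97.6.
Round up.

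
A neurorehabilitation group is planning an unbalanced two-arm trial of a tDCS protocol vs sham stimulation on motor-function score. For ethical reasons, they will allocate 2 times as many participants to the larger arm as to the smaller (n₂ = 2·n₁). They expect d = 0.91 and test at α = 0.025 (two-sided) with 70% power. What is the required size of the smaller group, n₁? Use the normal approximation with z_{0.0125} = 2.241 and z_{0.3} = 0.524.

With allocation ratio k = n₂/n₁ = 2, Var(x̄₁−x̄₂) = σ²(1/n₁ + 1/(k·n₁)) = σ²·(k+1)/(k·n₁).
So n₁ = (1 + 1/k)·((z_{α/2} + z_β)/d)² = 1.500 × (2.765/0.91)².
n₁ = 1.500 × 9.23 = 13.8.
Round up: n₁ = 14, giving n₂ = 2 × 14 = 28.

n₁ = 14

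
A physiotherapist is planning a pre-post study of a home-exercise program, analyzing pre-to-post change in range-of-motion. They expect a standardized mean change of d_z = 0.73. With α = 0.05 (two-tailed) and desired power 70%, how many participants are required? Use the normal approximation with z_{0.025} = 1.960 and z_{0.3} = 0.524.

For a paired (one-sample on differences) test: n = ((z_{α/2} + z_β) / d)².
z_{α/2} + z_β = 1.960 + 0.524 = 2.484.
n = (2.484 / 0.73)² = 3.403² = 11.58.
Round up.

n = 12 pairs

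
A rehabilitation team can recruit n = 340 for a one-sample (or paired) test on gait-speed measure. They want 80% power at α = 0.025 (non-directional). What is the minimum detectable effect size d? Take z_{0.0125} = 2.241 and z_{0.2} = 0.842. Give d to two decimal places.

For a single sample (or paired design) of n = 340: d_min = (z_{α/2} + z_β)/√n.
z-sum = 2.241 + 0.842 = 3.083.
d_min = 3.083 / √340 = 3.083 / 18.439 = 0.167.

d_min ≈ 0.17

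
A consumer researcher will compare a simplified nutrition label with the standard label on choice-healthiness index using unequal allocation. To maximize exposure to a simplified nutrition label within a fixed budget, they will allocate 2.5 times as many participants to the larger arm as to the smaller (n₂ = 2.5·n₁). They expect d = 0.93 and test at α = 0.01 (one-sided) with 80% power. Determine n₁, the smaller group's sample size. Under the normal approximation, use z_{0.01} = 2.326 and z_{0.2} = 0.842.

With allocation ratio k = n₂/n₁ = 2.5, Var(x̄₁−x̄₂) = σ²(1/n₁ + 1/(k·n₁)) = σ²·(k+1)/(k·n₁).
So n₁ = (1 + 1/k)·((z_{α} + z_β)/d)² = 1.400 × (3.168/0.93)².
n₁ = 1.400 × 11.60 = 16.2.
Round up: n₁ = 17, giving n₂ = ⌈2.5 × 17⌉ = ⌈42.5⌉ = 43.

n₁ = 17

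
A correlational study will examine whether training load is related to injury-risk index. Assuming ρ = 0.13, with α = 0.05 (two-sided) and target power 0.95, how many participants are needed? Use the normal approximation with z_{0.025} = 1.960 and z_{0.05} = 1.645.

n = 764

Fisher's z: C = ½·ln((1+r)/(1−r)) = ½·ln(1.2989) = 0.1307.
n = ((z_{α/2} + z_β)/C)² + 3.
(1.960 + 1.645) / 0.1307 = 3.605 / 0.1307 = 27.582.
n = 27.582² + 3 = 760.78 + 3 = 763.8.
Round up.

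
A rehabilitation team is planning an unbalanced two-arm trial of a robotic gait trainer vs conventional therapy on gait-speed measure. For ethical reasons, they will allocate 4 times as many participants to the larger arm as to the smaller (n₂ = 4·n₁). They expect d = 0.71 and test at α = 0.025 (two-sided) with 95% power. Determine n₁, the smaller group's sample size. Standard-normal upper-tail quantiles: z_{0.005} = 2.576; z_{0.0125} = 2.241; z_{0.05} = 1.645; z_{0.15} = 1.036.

n₁ = 38

With allocation ratio k = n₂/n₁ = 4, Var(x̄₁−x̄₂) = σ²(1/n₁ + 1/(k·n₁)) = σ²·(k+1)/(k·n₁).
So n₁ = (1 + 1/k)·((z_{α/2} + z_β)/d)² = 1.250 × (3.886/0.71)².
n₁ = 1.250 × 29.96 = 37.4.
Round up: n₁ = 38, giving n₂ = 4 × 38 = 152.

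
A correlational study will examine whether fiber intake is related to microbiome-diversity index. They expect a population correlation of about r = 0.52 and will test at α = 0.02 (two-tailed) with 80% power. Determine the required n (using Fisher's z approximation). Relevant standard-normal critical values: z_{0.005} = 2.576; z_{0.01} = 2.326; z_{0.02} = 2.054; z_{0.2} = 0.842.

n = 34

Fisher's z: C = ½·ln((1+r)/(1−r)) = ½·ln(3.1667) = 0.5763.
n = ((z_{α/2} + z_β)/C)² + 3.
(2.326 + 0.842) / 0.5763 = 3.168 / 0.5763 = 5.497.
n = 5.497² + 3 = 30.22 + 3 = 33.2.
Round up.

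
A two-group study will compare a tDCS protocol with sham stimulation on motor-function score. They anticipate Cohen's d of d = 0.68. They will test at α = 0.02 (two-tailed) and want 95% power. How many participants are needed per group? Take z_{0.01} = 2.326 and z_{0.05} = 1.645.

For two independent groups with equal n: n = 2·((z_{α/2} + z_β) / d)².
z_{α/2} + z_β = 2.326 + 1.645 = 3.971.
n = 2 × (3.971 / 0.68)² = 2 × 5.840² = 2 × 34.10 = 68.2.
Round up to the next whole participant.

n = 69 per group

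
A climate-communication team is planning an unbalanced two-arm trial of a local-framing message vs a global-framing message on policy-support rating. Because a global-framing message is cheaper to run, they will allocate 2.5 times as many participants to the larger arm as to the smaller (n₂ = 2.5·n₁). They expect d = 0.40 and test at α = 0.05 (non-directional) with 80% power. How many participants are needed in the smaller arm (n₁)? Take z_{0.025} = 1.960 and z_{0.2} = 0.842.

n₁ = 69

With allocation ratio k = n₂/n₁ = 2.5, Var(x̄₁−x̄₂) = σ²(1/n₁ + 1/(k·n₁)) = σ²·(k+1)/(k·n₁).
So n₁ = (1 + 1/k)·((z_{α/2} + z_β)/d)² = 1.400 × (2.802/0.40)².
n₁ = 1.400 × 49.07 = 68.7.
Round up: n₁ = 69, giving n₂ = ⌈2.5 × 69⌉ = ⌈172.5⌉ = 173.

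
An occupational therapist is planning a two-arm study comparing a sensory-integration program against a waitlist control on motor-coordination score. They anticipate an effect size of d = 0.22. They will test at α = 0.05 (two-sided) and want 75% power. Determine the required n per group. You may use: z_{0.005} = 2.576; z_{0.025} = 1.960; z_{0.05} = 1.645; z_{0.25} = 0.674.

n = 287 per group

For two independent groups with equal n: n = 2·((z_{α/2} + z_β) / d)².
z_{α/2} + z_β = 1.960 + 0.674 = 2.634.
n = 2 × (2.634 / 0.22)² = 2 × 11.973² = 2 × 143.35 = 286.7.
Round up to the next whole participant.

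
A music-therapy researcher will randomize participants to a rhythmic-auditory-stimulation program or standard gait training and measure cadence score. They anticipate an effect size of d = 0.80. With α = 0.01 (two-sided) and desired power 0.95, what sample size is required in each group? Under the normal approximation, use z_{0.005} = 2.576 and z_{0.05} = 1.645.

For two independent groups with equal n: n = 2·((z_{α/2} + z_β) / d)².
z_{α/2} + z_β = 2.576 + 1.645 = 4.221.
n = 2 × (4.221 / 0.80)² = 2 × 5.276² = 2 × 27.84 = 55.7.
Round up to the next whole participant.

n = 56 per group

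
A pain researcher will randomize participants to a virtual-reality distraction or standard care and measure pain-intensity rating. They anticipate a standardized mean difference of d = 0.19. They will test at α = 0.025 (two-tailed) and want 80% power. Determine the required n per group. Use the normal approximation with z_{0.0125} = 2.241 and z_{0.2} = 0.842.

For two independent groups with equal n: n = 2·((z_{α/2} + z_β) / d)².
z_{α/2} + z_β = 2.241 + 0.842 = 3.083.
n = 2 × (3.083 / 0.19)² = 2 × 16.226² = 2 × 263.29 = 526.6.
Round up to the next whole participant.

n = 527 per group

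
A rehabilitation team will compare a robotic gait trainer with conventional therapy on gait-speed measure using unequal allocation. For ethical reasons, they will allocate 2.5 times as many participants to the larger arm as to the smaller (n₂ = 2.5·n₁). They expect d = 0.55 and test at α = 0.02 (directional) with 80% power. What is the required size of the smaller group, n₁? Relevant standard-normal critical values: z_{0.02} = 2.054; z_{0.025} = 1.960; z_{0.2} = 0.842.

n₁ = 39

With allocation ratio k = n₂/n₁ = 2.5, Var(x̄₁−x̄₂) = σ²(1/n₁ + 1/(k·n₁)) = σ²·(k+1)/(k·n₁).
So n₁ = (1 + 1/k)·((z_{α} + z_β)/d)² = 1.400 × (2.896/0.55)².
n₁ = 1.400 × 27.73 = 38.8.
Round up: n₁ = 39, giving n₂ = ⌈2.5 × 39⌉ = ⌈97.5⌉ = 98.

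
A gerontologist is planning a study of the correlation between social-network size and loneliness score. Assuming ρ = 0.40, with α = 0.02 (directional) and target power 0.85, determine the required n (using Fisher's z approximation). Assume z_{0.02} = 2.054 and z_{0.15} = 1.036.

Fisher's z: C = ½·ln((1+r)/(1−r)) = ½·ln(2.3333) = 0.4236.
n = ((z_{α} + z_β)/C)² + 3.
(2.054 + 1.036) / 0.4236 = 3.090 / 0.4236 = 7.295.
n = 7.295² + 3 = 53.21 + 3 = 56.2.
Round up.

n = 57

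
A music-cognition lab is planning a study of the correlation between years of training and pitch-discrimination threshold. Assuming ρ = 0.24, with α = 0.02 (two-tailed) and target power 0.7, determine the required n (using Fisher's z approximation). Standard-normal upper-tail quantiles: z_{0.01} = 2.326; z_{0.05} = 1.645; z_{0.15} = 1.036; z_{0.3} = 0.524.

Fisher's z: C = ½·ln((1+r)/(1−r)) = ½·ln(1.6316) = 0.2448.
n = ((z_{α/2} + z_β)/C)² + 3.
(2.326 + 0.524) / 0.2448 = 2.850 / 0.2448 = 11.642.
n = 11.642² + 3 = 135.54 + 3 = 138.5.
Round up.

n = 139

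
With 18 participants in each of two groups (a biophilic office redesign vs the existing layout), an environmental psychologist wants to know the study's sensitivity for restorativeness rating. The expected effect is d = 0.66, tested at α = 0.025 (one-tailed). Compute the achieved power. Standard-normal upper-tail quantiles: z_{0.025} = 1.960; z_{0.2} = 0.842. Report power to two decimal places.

power ≈ 0.51

For two equal groups, power = Φ(d·√(n/2) − z_{α}).
d·√(n/2) = 0.66 × √(18/2) = 0.66 × 3.000 = 1.980.
z_β = 1.980 − 1.960 = 0.020.
Power = Φ(0.020) = 0.508.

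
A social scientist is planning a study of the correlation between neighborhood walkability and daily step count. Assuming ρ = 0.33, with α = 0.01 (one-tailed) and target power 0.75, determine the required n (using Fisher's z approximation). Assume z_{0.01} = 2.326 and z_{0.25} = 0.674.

Fisher's z: C = ½·ln((1+r)/(1−r)) = ½·ln(1.9851) = 0.3428.
n = ((z_{α} + z_β)/C)² + 3.
(2.326 + 0.674) / 0.3428 = 3.000 / 0.3428 = 8.751.
n = 8.751² + 3 = 76.59 + 3 = 79.6.
Round up.

n = 80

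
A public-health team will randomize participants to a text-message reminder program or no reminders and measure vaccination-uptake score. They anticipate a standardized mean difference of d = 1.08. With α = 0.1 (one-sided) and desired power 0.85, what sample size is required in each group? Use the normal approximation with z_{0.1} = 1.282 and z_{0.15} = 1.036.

For two independent groups with equal n: n = 2·((z_{α} + z_β) / d)².
z_{α} + z_β = 1.282 + 1.036 = 2.318.
n = 2 × (2.318 / 1.08)² = 2 × 2.146² = 2 × 4.61 = 9.2.
Round up to the next whole participant.

n = 10 per group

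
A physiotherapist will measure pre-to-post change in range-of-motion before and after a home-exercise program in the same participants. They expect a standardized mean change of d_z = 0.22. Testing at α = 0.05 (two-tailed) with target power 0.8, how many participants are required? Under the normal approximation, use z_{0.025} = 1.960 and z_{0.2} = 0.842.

For a paired (one-sample on differences) test: n = ((z_{α/2} + z_β) / d)².
z_{α/2} + z_β = 1.960 + 0.842 = 2.802.
n = (2.802 / 0.22)² = 12.736² = 162.21.
Round up.

n = 163 pairs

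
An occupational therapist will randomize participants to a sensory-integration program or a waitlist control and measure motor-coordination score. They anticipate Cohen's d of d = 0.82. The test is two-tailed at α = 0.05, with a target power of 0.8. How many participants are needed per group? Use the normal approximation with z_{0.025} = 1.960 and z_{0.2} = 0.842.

n = 24 per group

For two independent groups with equal n: n = 2·((z_{α/2} + z_β) / d)².
z_{α/2} + z_β = 1.960 + 0.842 = 2.802.
n = 2 × (2.802 / 0.82)² = 2 × 3.417² = 2 × 11.68 = 23.4.
Round up to the next whole participant.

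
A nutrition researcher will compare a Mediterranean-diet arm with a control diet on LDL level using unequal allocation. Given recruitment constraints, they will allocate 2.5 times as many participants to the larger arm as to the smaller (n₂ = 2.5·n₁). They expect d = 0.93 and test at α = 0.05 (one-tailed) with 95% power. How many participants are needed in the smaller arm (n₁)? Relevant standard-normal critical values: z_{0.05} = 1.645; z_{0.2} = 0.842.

With allocation ratio k = n₂/n₁ = 2.5, Var(x̄₁−x̄₂) = σ²(1/n₁ + 1/(k·n₁)) = σ²·(k+1)/(k·n₁).
So n₁ = (1 + 1/k)·((z_{α} + z_β)/d)² = 1.400 × (3.290/0.93)².
n₁ = 1.400 × 12.51 = 17.5.
Round up: n₁ = 18, giving n₂ = 2.5 × 18 = 45.

n₁ = 18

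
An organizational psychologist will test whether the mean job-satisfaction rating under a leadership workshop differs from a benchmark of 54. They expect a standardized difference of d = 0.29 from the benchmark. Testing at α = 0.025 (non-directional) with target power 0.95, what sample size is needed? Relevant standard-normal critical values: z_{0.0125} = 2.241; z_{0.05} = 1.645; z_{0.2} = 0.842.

For a one-sample test: n = ((z_{α/2} + z_β) / d)².
z_{α/2} + z_β = 2.241 + 1.645 = 3.886.
n = (3.886 / 0.29)² = 13.400² = 179.56.
Round up.

n = 180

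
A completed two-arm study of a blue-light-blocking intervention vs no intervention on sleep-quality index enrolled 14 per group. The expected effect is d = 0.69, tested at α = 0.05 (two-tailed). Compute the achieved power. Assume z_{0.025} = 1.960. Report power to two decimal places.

For two equal groups, power = Φ(d·√(n/2) − z_{α/2}).
d·√(n/2) = 0.69 × √(14/2) = 0.69 × 2.646 = 1.826.
z_β = 1.826 − 1.960 = -0.134.
Power = Φ(-0.134) = 0.447.

power ≈ 0.45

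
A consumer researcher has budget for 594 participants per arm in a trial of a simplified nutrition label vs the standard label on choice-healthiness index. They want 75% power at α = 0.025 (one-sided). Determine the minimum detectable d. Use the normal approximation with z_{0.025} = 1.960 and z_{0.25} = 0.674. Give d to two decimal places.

d_min ≈ 0.15

For two independent groups of n = 594 each: d_min = (z_{α} + z_β)·√(2/n).
z-sum = 1.960 + 0.674 = 2.634.
d_min = 2.634 × √(2/594) = 2.634 × 0.0580 = 0.153.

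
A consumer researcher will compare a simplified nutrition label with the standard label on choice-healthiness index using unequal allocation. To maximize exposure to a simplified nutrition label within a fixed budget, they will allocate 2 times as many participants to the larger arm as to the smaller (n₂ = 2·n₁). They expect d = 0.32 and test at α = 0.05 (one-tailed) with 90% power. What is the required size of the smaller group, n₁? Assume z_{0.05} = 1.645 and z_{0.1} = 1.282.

With allocation ratio k = n₂/n₁ = 2, Var(x̄₁−x̄₂) = σ²(1/n₁ + 1/(k·n₁)) = σ²·(k+1)/(k·n₁).
So n₁ = (1 + 1/k)·((z_{α} + z_β)/d)² = 1.500 × (2.927/0.32)².
n₁ = 1.500 × 83.67 = 125.5.
Round up: n₁ = 126, giving n₂ = 2 × 126 = 252.

n₁ = 126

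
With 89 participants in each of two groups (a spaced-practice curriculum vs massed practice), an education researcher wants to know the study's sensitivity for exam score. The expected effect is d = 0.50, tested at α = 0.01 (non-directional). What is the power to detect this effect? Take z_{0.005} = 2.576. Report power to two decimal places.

For two equal groups, power = Φ(d·√(n/2) − z_{α/2}).
d·√(n/2) = 0.50 × √(89/2) = 0.50 × 6.671 = 3.335.
z_β = 3.335 − 2.576 = 0.759.
Power = Φ(0.759) = 0.776.

power ≈ 0.78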